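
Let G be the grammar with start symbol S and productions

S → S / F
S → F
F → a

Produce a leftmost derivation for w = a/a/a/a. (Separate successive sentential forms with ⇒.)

S ⇒ S/F ⇒ S/F/F ⇒ S/F/F/F ⇒ F/F/F/F ⇒ a/F/F/F ⇒ a/a/F/F ⇒ a/a/a/F ⇒ a/a/a/a

S ⇒ S/F   [S → S / F]
S/F ⇒ S/F/F   [S → S / F]
S/F/F ⇒ S/F/F/F   [S → S / F]
S/F/F/F ⇒ F/F/F/F   [S → F]
F/F/F/F ⇒ a/F/F/F   [F → a]
a/F/F/F ⇒ a/a/F/F   [F → a]
a/a/F/F ⇒ a/a/a/F   [F → a]
a/a/a/F ⇒ a/a/a/a   [F → a]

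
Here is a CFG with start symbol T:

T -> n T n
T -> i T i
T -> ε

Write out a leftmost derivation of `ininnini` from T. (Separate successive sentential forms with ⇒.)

T ⇒ iTi   [T -> i T i]
iTi ⇒ inTni   [T -> n T n]
inTni ⇒ iniTini   [T -> i T i]
iniTini ⇒ ininTnini   [T -> n T n]
ininTnini ⇒ ininnini   [T -> ε]

T⇒iTi⇒inTni⇒iniTini⇒ininTnini⇒ininnini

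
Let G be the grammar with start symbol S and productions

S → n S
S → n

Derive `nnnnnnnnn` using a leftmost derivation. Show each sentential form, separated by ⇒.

S ⇒ nS ⇒ nnS ⇒ nnnS ⇒ nnnnS ⇒ nnnnnS ⇒ nnnnnnS ⇒ nnnnnnnS ⇒ nnnnnnnnS ⇒ nnnnnnnnn

S ⇒ nS   [S → n S]
nS ⇒ nnS   [S → n S]
nnS ⇒ nnnS   [S → n S]
nnnS ⇒ nnnnS   [S → n S]
nnnnS ⇒ nnnnnS   [S → n S]
nnnnnS ⇒ nnnnnnS   [S → n S]
nnnnnnS ⇒ nnnnnnnS   [S → n S]
nnnnnnnS ⇒ nnnnnnnnS   [S → n S]
nnnnnnnnS ⇒ nnnnnnnnn   [S → n]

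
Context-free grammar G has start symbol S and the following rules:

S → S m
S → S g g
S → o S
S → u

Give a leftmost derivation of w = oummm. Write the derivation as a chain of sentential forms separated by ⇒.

S ⇒ Sm ⇒ oSm ⇒ oSmm ⇒ oSmmm ⇒ oummm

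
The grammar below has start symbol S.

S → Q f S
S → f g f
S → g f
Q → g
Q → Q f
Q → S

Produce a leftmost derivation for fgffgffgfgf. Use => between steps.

S => QfS   [S → Q f S]
QfS => SfS   [Q → S]
SfS => fgffS   [S → f g f]
fgffS => fgffQfS   [S → Q f S]
fgffQfS => fgffQffS   [Q → Q f]
fgffQffS => fgffgffS   [Q → g]
fgffgffS => fgffgffQfS   [S → Q f S]
fgffgffQfS => fgffgffgfS   [Q → g]
fgffgffgfS => fgffgffgfgf   [S → g f]

S => QfS => SfS => fgffS => fgffQfS => fgffQffS => fgffgffS => fgffgffQfS => fgffgffgfS => fgffgffgfgf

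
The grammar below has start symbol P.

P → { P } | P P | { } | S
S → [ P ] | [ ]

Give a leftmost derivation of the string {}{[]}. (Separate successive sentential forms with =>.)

P => PP   [P → P P]
PP => {}P   [P → { }]
{}P => {}{P}   [P → { P }]
{}{P} => {}{S}   [P → S]
{}{S} => {}{[]}   [S → [ ]]

P => PP => {}P => {}{P} => {}{S} => {}{[]}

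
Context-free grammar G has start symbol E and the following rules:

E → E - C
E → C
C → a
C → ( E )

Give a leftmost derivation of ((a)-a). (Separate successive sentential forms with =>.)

E=>C=>(E)=>(E-C)=>(C-C)=>((E)-C)=>((C)-C)=>((a)-C)=>((a)-a)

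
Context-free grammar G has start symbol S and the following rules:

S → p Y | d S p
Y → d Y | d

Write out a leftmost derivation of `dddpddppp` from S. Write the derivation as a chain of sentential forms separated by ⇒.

S ⇒ dSp   [S → d S p]
dSp ⇒ ddSpp   [S → d S p]
ddSpp ⇒ dddSppp   [S → d S p]
dddSppp ⇒ dddpYppp   [S → p Y]
dddpYppp ⇒ dddpdYppp   [Y → d Y]
dddpdYppp ⇒ dddpddppp   [Y → d]

S ⇒ dSp ⇒ ddSpp ⇒ dddSppp ⇒ dddpYppp ⇒ dddpdYppp ⇒ dddpddppp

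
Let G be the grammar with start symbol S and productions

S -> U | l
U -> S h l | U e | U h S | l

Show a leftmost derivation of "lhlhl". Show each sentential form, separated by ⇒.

S ⇒ U   [S -> U]
U ⇒ Shl   [U -> S h l]
Shl ⇒ Uhl   [S -> U]
Uhl ⇒ UhShl   [U -> U h S]
UhShl ⇒ lhShl   [U -> l]
lhShl ⇒ lhlhl   [S -> l]

S ⇒ U ⇒ Shl ⇒ Uhl ⇒ UhShl ⇒ lhShl ⇒ lhlhl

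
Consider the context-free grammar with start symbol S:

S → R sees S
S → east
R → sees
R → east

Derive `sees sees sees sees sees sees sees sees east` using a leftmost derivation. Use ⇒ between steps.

S ⇒ R sees S   [S → R sees S]
R sees S ⇒ sees sees S   [R → sees]
sees sees S ⇒ sees sees R sees S   [S → R sees S]
sees sees R sees S ⇒ sees sees sees sees S   [R → sees]
sees sees sees sees S ⇒ sees sees sees sees R sees S   [S → R sees S]
sees sees sees sees R sees S ⇒ sees sees sees sees sees sees S   [R → sees]
sees sees sees sees sees sees S ⇒ sees sees sees sees sees sees R sees S   [S → R sees S]
sees sees sees sees sees sees R sees S ⇒ sees sees sees sees sees sees sees sees S   [R → sees]
sees sees sees sees sees sees sees sees S ⇒ sees sees sees sees sees sees sees sees east   [S → east]

S ⇒ R sees S ⇒ sees sees S ⇒ sees sees R sees S ⇒ sees sees sees sees S ⇒ sees sees sees sees R sees S ⇒ sees sees sees sees sees sees S ⇒ sees sees sees sees sees sees R sees S ⇒ sees sees sees sees sees sees sees sees S ⇒ sees sees sees sees sees sees sees sees east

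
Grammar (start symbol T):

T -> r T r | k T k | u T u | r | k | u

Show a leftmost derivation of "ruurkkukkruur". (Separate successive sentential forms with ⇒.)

T ⇒ rTr ⇒ ruTur ⇒ ruuTuur ⇒ ruurTruur ⇒ ruurkTkruur ⇒ ruurkkTkkruur ⇒ ruurkkukkruur

T ⇒ rTr   [T -> r T r]
rTr ⇒ ruTur   [T -> u T u]
ruTur ⇒ ruuTuur   [T -> u T u]
ruuTuur ⇒ ruurTruur   [T -> r T r]
ruurTruur ⇒ ruurkTkruur   [T -> k T k]
ruurkTkruur ⇒ ruurkkTkkruur   [T -> k T k]
ruurkkTkkruur ⇒ ruurkkukkruur   [T -> u]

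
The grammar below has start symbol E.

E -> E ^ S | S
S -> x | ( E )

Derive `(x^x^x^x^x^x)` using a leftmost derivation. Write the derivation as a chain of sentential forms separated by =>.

E => S   [E -> S]
S => (E)   [S -> ( E )]
(E) => (E^S)   [E -> E ^ S]
(E^S) => (E^S^S)   [E -> E ^ S]
(E^S^S) => (E^S^S^S)   [E -> E ^ S]
(E^S^S^S) => (E^S^S^S^S)   [E -> E ^ S]
(E^S^S^S^S) => (E^S^S^S^S^S)   [E -> E ^ S]
(E^S^S^S^S^S) => (S^S^S^S^S^S)   [E -> S]
(S^S^S^S^S^S) => (x^S^S^S^S^S)   [S -> x]
(x^S^S^S^S^S) => (x^x^S^S^S^S)   [S -> x]
(x^x^S^S^S^S) => (x^x^x^S^S^S)   [S -> x]
(x^x^x^S^S^S) => (x^x^x^x^S^S)   [S -> x]
(x^x^x^x^S^S) => (x^x^x^x^x^S)   [S -> x]
(x^x^x^x^x^S) => (x^x^x^x^x^x)   [S -> x]

E => S => (E) => (E^S) => (E^S^S) => (E^S^S^S) => (E^S^S^S^S) => (E^S^S^S^S^S) => (S^S^S^S^S^S) => (x^S^S^S^S^S) => (x^x^S^S^S^S) => (x^x^x^S^S^S) => (x^x^x^x^S^S) => (x^x^x^x^x^S) => (x^x^x^x^x^x)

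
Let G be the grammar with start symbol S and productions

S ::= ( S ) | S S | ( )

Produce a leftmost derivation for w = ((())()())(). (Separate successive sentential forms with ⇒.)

S ⇒ SS ⇒ (S)S ⇒ (SS)S ⇒ (SSS)S ⇒ ((S)SS)S ⇒ ((())SS)S ⇒ ((())()S)S ⇒ ((())()())S ⇒ ((())()())()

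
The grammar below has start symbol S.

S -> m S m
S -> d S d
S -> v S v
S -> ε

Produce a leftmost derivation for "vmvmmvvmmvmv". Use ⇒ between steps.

S ⇒ vSv ⇒ vmSmv ⇒ vmvSvmv ⇒ vmvmSmvmv ⇒ vmvmmSmmvmv ⇒ vmvmmvSvmmvmv ⇒ vmvmmvvmmvmv

S ⇒ vSv   [S -> v S v]
vSv ⇒ vmSmv   [S -> m S m]
vmSmv ⇒ vmvSvmv   [S -> v S v]
vmvSvmv ⇒ vmvmSmvmv   [S -> m S m]
vmvmSmvmv ⇒ vmvmmSmmvmv   [S -> m S m]
vmvmmSmmvmv ⇒ vmvmmvSvmmvmv   [S -> v S v]
vmvmmvSvmmvmv ⇒ vmvmmvvmmvmv   [S -> ε]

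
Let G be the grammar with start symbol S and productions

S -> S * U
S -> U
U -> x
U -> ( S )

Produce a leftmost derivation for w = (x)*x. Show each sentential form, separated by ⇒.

S ⇒ S*U   [S -> S * U]
S*U ⇒ U*U   [S -> U]
U*U ⇒ (S)*U   [U -> ( S )]
(S)*U ⇒ (U)*U   [S -> U]
(U)*U ⇒ (x)*U   [U -> x]
(x)*U ⇒ (x)*x   [U -> x]

S⇒S*U⇒U*U⇒(S)*U⇒(U)*U⇒(x)*U⇒(x)*x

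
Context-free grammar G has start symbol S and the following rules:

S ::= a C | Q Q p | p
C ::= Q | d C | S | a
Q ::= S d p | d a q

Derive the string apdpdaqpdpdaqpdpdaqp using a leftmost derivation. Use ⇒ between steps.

S⇒QQp⇒SdpQp⇒QQpdpQp⇒SdpQpdpQp⇒QQpdpQpdpQp⇒SdpQpdpQpdpQp⇒aCdpQpdpQpdpQp⇒aSdpQpdpQpdpQp⇒apdpQpdpQpdpQp⇒apdpdaqpdpQpdpQp⇒apdpdaqpdpdaqpdpQp⇒apdpdaqpdpdaqpdpdaqp

S ⇒ QQp   [S ::= Q Q p]
QQp ⇒ SdpQp   [Q ::= S d p]
SdpQp ⇒ QQpdpQp   [S ::= Q Q p]
QQpdpQp ⇒ SdpQpdpQp   [Q ::= S d p]
SdpQpdpQp ⇒ QQpdpQpdpQp   [S ::= Q Q p]
QQpdpQpdpQp ⇒ SdpQpdpQpdpQp   [Q ::= S d p]
SdpQpdpQpdpQp ⇒ aCdpQpdpQpdpQp   [S ::= a C]
aCdpQpdpQpdpQp ⇒ aSdpQpdpQpdpQp   [C ::= S]
aSdpQpdpQpdpQp ⇒ apdpQpdpQpdpQp   [S ::= p]
apdpQpdpQpdpQp ⇒ apdpdaqpdpQpdpQp   [Q ::= d a q]
apdpdaqpdpQpdpQp ⇒ apdpdaqpdpdaqpdpQp   [Q ::= d a q]
apdpdaqpdpdaqpdpQp ⇒ apdpdaqpdpdaqpdpdaqp   [Q ::= d a q]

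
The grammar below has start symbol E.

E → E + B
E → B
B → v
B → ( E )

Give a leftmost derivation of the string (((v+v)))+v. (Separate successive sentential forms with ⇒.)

E ⇒ E+B ⇒ B+B ⇒ (E)+B ⇒ (B)+B ⇒ ((E))+B ⇒ ((B))+B ⇒ (((E)))+B ⇒ (((E+B)))+B ⇒ (((B+B)))+B ⇒ (((v+B)))+B ⇒ (((v+v)))+B ⇒ (((v+v)))+v

E ⇒ E+B   [E → E + B]
E+B ⇒ B+B   [E → B]
B+B ⇒ (E)+B   [B → ( E )]
(E)+B ⇒ (B)+B   [E → B]
(B)+B ⇒ ((E))+B   [B → ( E )]
((E))+B ⇒ ((B))+B   [E → B]
((B))+B ⇒ (((E)))+B   [B → ( E )]
(((E)))+B ⇒ (((E+B)))+B   [E → E + B]
(((E+B)))+B ⇒ (((B+B)))+B   [E → B]
(((B+B)))+B ⇒ (((v+B)))+B   [B → v]
(((v+B)))+B ⇒ (((v+v)))+B   [B → v]
(((v+v)))+B ⇒ (((v+v)))+v   [B → v]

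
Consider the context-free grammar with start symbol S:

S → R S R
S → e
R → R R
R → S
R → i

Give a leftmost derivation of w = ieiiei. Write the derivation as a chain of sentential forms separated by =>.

S => RSR => RRSR => SRSR => RSRRSR => iSRRSR => ieRRSR => ieiRSR => ieiiSR => ieiieR => ieiiei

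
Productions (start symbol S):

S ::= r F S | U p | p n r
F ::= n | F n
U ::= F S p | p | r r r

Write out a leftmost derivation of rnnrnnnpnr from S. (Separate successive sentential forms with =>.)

S => rFS   [S ::= r F S]
rFS => rFnS   [F ::= F n]
rFnS => rnnS   [F ::= n]
rnnS => rnnrFS   [S ::= r F S]
rnnrFS => rnnrFnS   [F ::= F n]
rnnrFnS => rnnrFnnS   [F ::= F n]
rnnrFnnS => rnnrnnnS   [F ::= n]
rnnrnnnS => rnnrnnnpnr   [S ::= p n r]

S=>rFS=>rFnS=>rnnS=>rnnrFS=>rnnrFnS=>rnnrFnnS=>rnnrnnnS=>rnnrnnnpnr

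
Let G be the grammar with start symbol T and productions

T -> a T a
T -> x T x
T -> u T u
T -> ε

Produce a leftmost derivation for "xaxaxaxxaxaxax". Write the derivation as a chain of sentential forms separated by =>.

T => xTx   [T -> x T x]
xTx => xaTax   [T -> a T a]
xaTax => xaxTxax   [T -> x T x]
xaxTxax => xaxaTaxax   [T -> a T a]
xaxaTaxax => xaxaxTxaxax   [T -> x T x]
xaxaxTxaxax => xaxaxaTaxaxax   [T -> a T a]
xaxaxaTaxaxax => xaxaxaxTxaxaxax   [T -> x T x]
xaxaxaxTxaxaxax => xaxaxaxxaxaxax   [T -> ε]

T => xTx => xaTax => xaxTxax => xaxaTaxax => xaxaxTxaxax => xaxaxaTaxaxax => xaxaxaxTxaxaxax => xaxaxaxxaxaxax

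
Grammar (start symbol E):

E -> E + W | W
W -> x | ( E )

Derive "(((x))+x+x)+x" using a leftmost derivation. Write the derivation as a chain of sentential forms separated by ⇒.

E ⇒ E+W   [E -> E + W]
E+W ⇒ W+W   [E -> W]
W+W ⇒ (E)+W   [W -> ( E )]
(E)+W ⇒ (E+W)+W   [E -> E + W]
(E+W)+W ⇒ (E+W+W)+W   [E -> E + W]
(E+W+W)+W ⇒ (W+W+W)+W   [E -> W]
(W+W+W)+W ⇒ ((E)+W+W)+W   [W -> ( E )]
((E)+W+W)+W ⇒ ((W)+W+W)+W   [E -> W]
((W)+W+W)+W ⇒ (((E))+W+W)+W   [W -> ( E )]
(((E))+W+W)+W ⇒ (((W))+W+W)+W   [E -> W]
(((W))+W+W)+W ⇒ (((x))+W+W)+W   [W -> x]
(((x))+W+W)+W ⇒ (((x))+x+W)+W   [W -> x]
(((x))+x+W)+W ⇒ (((x))+x+x)+W   [W -> x]
(((x))+x+x)+W ⇒ (((x))+x+x)+x   [W -> x]

E ⇒ E+W ⇒ W+W ⇒ (E)+W ⇒ (E+W)+W ⇒ (E+W+W)+W ⇒ (W+W+W)+W ⇒ ((E)+W+W)+W ⇒ ((W)+W+W)+W ⇒ (((E))+W+W)+W ⇒ (((W))+W+W)+W ⇒ (((x))+W+W)+W ⇒ (((x))+x+W)+W ⇒ (((x))+x+x)+W ⇒ (((x))+x+x)+x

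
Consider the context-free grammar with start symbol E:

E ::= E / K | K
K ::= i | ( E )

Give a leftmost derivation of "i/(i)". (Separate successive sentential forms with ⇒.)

E⇒E/K⇒K/K⇒i/K⇒i/(E)⇒i/(K)⇒i/(i)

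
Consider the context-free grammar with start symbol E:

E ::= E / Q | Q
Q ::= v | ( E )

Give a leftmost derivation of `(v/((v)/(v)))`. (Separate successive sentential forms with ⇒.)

E ⇒ Q ⇒ (E) ⇒ (E/Q) ⇒ (Q/Q) ⇒ (v/Q) ⇒ (v/(E)) ⇒ (v/(E/Q)) ⇒ (v/(Q/Q)) ⇒ (v/((E)/Q)) ⇒ (v/((Q)/Q)) ⇒ (v/((v)/Q)) ⇒ (v/((v)/(E))) ⇒ (v/((v)/(Q))) ⇒ (v/((v)/(v)))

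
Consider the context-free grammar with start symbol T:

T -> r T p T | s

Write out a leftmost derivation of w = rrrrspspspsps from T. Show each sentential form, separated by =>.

T => rTpT   [T -> r T p T]
rTpT => rrTpTpT   [T -> r T p T]
rrTpTpT => rrrTpTpTpT   [T -> r T p T]
rrrTpTpTpT => rrrrTpTpTpTpT   [T -> r T p T]
rrrrTpTpTpTpT => rrrrspTpTpTpT   [T -> s]
rrrrspTpTpTpT => rrrrspspTpTpT   [T -> s]
rrrrspspTpTpT => rrrrspspspTpT   [T -> s]
rrrrspspspTpT => rrrrspspspspT   [T -> s]
rrrrspspspspT => rrrrspspspsps   [T -> s]

T=>rTpT=>rrTpTpT=>rrrTpTpTpT=>rrrrTpTpTpTpT=>rrrrspTpTpTpT=>rrrrspspTpTpT=>rrrrspspspTpT=>rrrrspspspspT=>rrrrspspspsps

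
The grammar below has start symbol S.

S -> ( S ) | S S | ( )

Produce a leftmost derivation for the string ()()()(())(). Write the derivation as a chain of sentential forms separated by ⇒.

S ⇒ SS ⇒ ()S ⇒ ()SS ⇒ ()SSS ⇒ ()SSSS ⇒ ()()SSS ⇒ ()()()SS ⇒ ()()()(S)S ⇒ ()()()(())S ⇒ ()()()(())()

S ⇒ SS   [S -> S S]
SS ⇒ ()S   [S -> ( )]
()S ⇒ ()SS   [S -> S S]
()SS ⇒ ()SSS   [S -> S S]
()SSS ⇒ ()SSSS   [S -> S S]
()SSSS ⇒ ()()SSS   [S -> ( )]
()()SSS ⇒ ()()()SS   [S -> ( )]
()()()SS ⇒ ()()()(S)S   [S -> ( S )]
()()()(S)S ⇒ ()()()(())S   [S -> ( )]
()()()(())S ⇒ ()()()(())()   [S -> ( )]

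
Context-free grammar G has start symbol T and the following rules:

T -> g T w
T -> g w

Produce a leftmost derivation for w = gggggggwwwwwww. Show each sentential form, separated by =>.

T=>gTw=>ggTww=>gggTwww=>ggggTwwww=>gggggTwwwww=>ggggggTwwwwww=>gggggggwwwwwww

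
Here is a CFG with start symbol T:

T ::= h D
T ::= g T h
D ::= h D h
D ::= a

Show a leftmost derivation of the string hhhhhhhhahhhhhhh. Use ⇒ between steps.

T ⇒ hD   [T ::= h D]
hD ⇒ hhDh   [D ::= h D h]
hhDh ⇒ hhhDhh   [D ::= h D h]
hhhDhh ⇒ hhhhDhhh   [D ::= h D h]
hhhhDhhh ⇒ hhhhhDhhhh   [D ::= h D h]
hhhhhDhhhh ⇒ hhhhhhDhhhhh   [D ::= h D h]
hhhhhhDhhhhh ⇒ hhhhhhhDhhhhhh   [D ::= h D h]
hhhhhhhDhhhhhh ⇒ hhhhhhhhDhhhhhhh   [D ::= h D h]
hhhhhhhhDhhhhhhh ⇒ hhhhhhhhahhhhhhh   [D ::= a]

T ⇒ hD ⇒ hhDh ⇒ hhhDhh ⇒ hhhhDhhh ⇒ hhhhhDhhhh ⇒ hhhhhhDhhhhh ⇒ hhhhhhhDhhhhhh ⇒ hhhhhhhhDhhhhhhh ⇒ hhhhhhhhahhhhhhh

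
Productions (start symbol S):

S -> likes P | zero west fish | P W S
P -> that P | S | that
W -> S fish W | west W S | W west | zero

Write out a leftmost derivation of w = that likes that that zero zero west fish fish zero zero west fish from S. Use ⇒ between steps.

S ⇒ P W S   [S -> P W S]
P W S ⇒ that W S   [P -> that]
that W S ⇒ that S fish W S   [W -> S fish W]
that S fish W S ⇒ that likes P fish W S   [S -> likes P]
that likes P fish W S ⇒ that likes S fish W S   [P -> S]
that likes S fish W S ⇒ that likes P W S fish W S   [S -> P W S]
that likes P W S fish W S ⇒ that likes that P W S fish W S   [P -> that P]
that likes that P W S fish W S ⇒ that likes that that W S fish W S   [P -> that]
that likes that that W S fish W S ⇒ that likes that that zero S fish W S   [W -> zero]
that likes that that zero S fish W S ⇒ that likes that that zero zero west fish fish W S   [S -> zero west fish]
that likes that that zero zero west fish fish W S ⇒ that likes that that zero zero west fish fish zero S   [W -> zero]
that likes that that zero zero west fish fish zero S ⇒ that likes that that zero zero west fish fish zero zero west fish   [S -> zero west fish]

S ⇒ P W S ⇒ that W S ⇒ that S fish W S ⇒ that likes P fish W S ⇒ that likes S fish W S ⇒ that likes P W S fish W S ⇒ that likes that P W S fish W S ⇒ that likes that that W S fish W S ⇒ that likes that that zero S fish W S ⇒ that likes that that zero zero west fish fish W S ⇒ that likes that that zero zero west fish fish zero S ⇒ that likes that that zero zero west fish fish zero zero west fish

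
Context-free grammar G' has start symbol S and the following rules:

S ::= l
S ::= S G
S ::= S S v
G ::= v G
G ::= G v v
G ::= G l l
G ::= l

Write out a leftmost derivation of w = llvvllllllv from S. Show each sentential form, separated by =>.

S => SSv   [S ::= S S v]
SSv => SGSv   [S ::= S G]
SGSv => SGGSv   [S ::= S G]
SGGSv => lGGSv   [S ::= l]
lGGSv => lGllGSv   [G ::= G l l]
lGllGSv => lGllllGSv   [G ::= G l l]
lGllllGSv => lGvvllllGSv   [G ::= G v v]
lGvvllllGSv => llvvllllGSv   [G ::= l]
llvvllllGSv => llvvlllllSv   [G ::= l]
llvvlllllSv => llvvllllllv   [S ::= l]

S => SSv => SGSv => SGGSv => lGGSv => lGllGSv => lGllllGSv => lGvvllllGSv => llvvllllGSv => llvvlllllSv => llvvllllllv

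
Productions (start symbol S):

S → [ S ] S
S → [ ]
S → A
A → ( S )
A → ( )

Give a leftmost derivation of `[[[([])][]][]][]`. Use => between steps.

S=>[S]S=>[[S]S]S=>[[[S]S]S]S=>[[[A]S]S]S=>[[[(S)]S]S]S=>[[[([])]S]S]S=>[[[([])][]]S]S=>[[[([])][]][]]S=>[[[([])][]][]][]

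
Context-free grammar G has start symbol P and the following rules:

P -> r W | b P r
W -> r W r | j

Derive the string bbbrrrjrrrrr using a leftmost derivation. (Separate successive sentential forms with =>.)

P => bPr   [P -> b P r]
bPr => bbPrr   [P -> b P r]
bbPrr => bbbPrrr   [P -> b P r]
bbbPrrr => bbbrWrrr   [P -> r W]
bbbrWrrr => bbbrrWrrrr   [W -> r W r]
bbbrrWrrrr => bbbrrrWrrrrr   [W -> r W r]
bbbrrrWrrrrr => bbbrrrjrrrrr   [W -> j]

P => bPr => bbPrr => bbbPrrr => bbbrWrrr => bbbrrWrrrr => bbbrrrWrrrrr => bbbrrrjrrrrr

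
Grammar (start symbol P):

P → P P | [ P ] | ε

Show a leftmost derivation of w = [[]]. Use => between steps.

P=>PP=>[P]P=>[PP]P=>[PPP]P=>[[P]PP]P=>[[]PP]P=>[[]P]P=>[[]]P=>[[]]

P => PP   [P → P P]
PP => [P]P   [P → [ P ]]
[P]P => [PP]P   [P → P P]
[PP]P => [PPP]P   [P → P P]
[PPP]P => [[P]PP]P   [P → [ P ]]
[[P]PP]P => [[]PP]P   [P → ε]
[[]PP]P => [[]P]P   [P → ε]
[[]P]P => [[]]P   [P → ε]
[[]]P => [[]]   [P → ε]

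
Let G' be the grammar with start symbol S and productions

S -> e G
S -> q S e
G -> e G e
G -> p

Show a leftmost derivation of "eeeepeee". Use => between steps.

S => eG => eeGe => eeeGee => eeeeGeee => eeeepeee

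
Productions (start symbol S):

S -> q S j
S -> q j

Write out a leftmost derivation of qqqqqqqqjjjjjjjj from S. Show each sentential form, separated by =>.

S => qSj => qqSjj => qqqSjjj => qqqqSjjjj => qqqqqSjjjjj => qqqqqqSjjjjjj => qqqqqqqSjjjjjjj => qqqqqqqqjjjjjjjj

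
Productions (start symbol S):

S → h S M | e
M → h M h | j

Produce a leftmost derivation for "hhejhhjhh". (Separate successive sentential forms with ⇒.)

S⇒hSM⇒hhSMM⇒hheMM⇒hhejM⇒hhejhMh⇒hhejhhMhh⇒hhejhhjhh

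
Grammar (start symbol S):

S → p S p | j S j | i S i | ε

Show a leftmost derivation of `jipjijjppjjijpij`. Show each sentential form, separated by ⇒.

S ⇒ jSj   [S → j S j]
jSj ⇒ jiSij   [S → i S i]
jiSij ⇒ jipSpij   [S → p S p]
jipSpij ⇒ jipjSjpij   [S → j S j]
jipjSjpij ⇒ jipjiSijpij   [S → i S i]
jipjiSijpij ⇒ jipjijSjijpij   [S → j S j]
jipjijSjijpij ⇒ jipjijjSjjijpij   [S → j S j]
jipjijjSjjijpij ⇒ jipjijjpSpjjijpij   [S → p S p]
jipjijjpSpjjijpij ⇒ jipjijjppjjijpij   [S → ε]

S ⇒ jSj ⇒ jiSij ⇒ jipSpij ⇒ jipjSjpij ⇒ jipjiSijpij ⇒ jipjijSjijpij ⇒ jipjijjSjjijpij ⇒ jipjijjpSpjjijpij ⇒ jipjijjppjjijpij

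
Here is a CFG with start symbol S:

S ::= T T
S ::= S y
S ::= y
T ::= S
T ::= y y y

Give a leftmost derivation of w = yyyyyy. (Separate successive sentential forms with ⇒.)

S⇒Sy⇒TTy⇒yyyTy⇒yyySy⇒yyySyy⇒yyyyyy

S ⇒ Sy   [S ::= S y]
Sy ⇒ TTy   [S ::= T T]
TTy ⇒ yyyTy   [T ::= y y y]
yyyTy ⇒ yyySy   [T ::= S]
yyySy ⇒ yyySyy   [S ::= S y]
yyySyy ⇒ yyyyyy   [S ::= y]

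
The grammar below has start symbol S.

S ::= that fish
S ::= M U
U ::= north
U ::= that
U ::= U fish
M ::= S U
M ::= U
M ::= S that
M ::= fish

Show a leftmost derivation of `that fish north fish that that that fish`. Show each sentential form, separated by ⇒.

S ⇒ M U ⇒ S that U ⇒ M U that U ⇒ S U U that U ⇒ that fish U U that U ⇒ that fish U fish U that U ⇒ that fish north fish U that U ⇒ that fish north fish that that U ⇒ that fish north fish that that U fish ⇒ that fish north fish that that that fish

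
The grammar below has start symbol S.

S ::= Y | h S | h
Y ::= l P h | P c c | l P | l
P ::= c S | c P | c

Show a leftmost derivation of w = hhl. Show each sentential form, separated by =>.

S => hS   [S ::= h S]
hS => hhS   [S ::= h S]
hhS => hhY   [S ::= Y]
hhY => hhl   [Y ::= l]

S => hS => hhS => hhY => hhl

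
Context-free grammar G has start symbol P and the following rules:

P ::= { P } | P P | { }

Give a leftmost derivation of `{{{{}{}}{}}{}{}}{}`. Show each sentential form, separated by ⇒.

P ⇒ PP ⇒ {P}P ⇒ {PP}P ⇒ {PPP}P ⇒ {{P}PP}P ⇒ {{PP}PP}P ⇒ {{{P}P}PP}P ⇒ {{{PP}P}PP}P ⇒ {{{{}P}P}PP}P ⇒ {{{{}{}}P}PP}P ⇒ {{{{}{}}{}}PP}P ⇒ {{{{}{}}{}}{}P}P ⇒ {{{{}{}}{}}{}{}}P ⇒ {{{{}{}}{}}{}{}}{}

P ⇒ PP   [P ::= P P]
PP ⇒ {P}P   [P ::= { P }]
{P}P ⇒ {PP}P   [P ::= P P]
{PP}P ⇒ {PPP}P   [P ::= P P]
{PPP}P ⇒ {{P}PP}P   [P ::= { P }]
{{P}PP}P ⇒ {{PP}PP}P   [P ::= P P]
{{PP}PP}P ⇒ {{{P}P}PP}P   [P ::= { P }]
{{{P}P}PP}P ⇒ {{{PP}P}PP}P   [P ::= P P]
{{{PP}P}PP}P ⇒ {{{{}P}P}PP}P   [P ::= { }]
{{{{}P}P}PP}P ⇒ {{{{}{}}P}PP}P   [P ::= { }]
{{{{}{}}P}PP}P ⇒ {{{{}{}}{}}PP}P   [P ::= { }]
{{{{}{}}{}}PP}P ⇒ {{{{}{}}{}}{}P}P   [P ::= { }]
{{{{}{}}{}}{}P}P ⇒ {{{{}{}}{}}{}{}}P   [P ::= { }]
{{{{}{}}{}}{}{}}P ⇒ {{{{}{}}{}}{}{}}{}   [P ::= { }]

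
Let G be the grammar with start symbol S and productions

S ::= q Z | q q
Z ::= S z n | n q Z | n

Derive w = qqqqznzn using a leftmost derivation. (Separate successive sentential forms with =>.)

S=>qZ=>qSzn=>qqZzn=>qqSznzn=>qqqqznzn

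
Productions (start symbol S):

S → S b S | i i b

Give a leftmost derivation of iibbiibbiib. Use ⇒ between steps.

S ⇒ SbS   [S → S b S]
SbS ⇒ iibbS   [S → i i b]
iibbS ⇒ iibbSbS   [S → S b S]
iibbSbS ⇒ iibbiibbS   [S → i i b]
iibbiibbS ⇒ iibbiibbiib   [S → i i b]

S⇒SbS⇒iibbS⇒iibbSbS⇒iibbiibbS⇒iibbiibbiib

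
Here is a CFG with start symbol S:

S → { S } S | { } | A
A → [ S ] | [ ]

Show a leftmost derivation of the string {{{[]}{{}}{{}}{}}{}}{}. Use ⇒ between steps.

S⇒{S}S⇒{{S}S}S⇒{{{S}S}S}S⇒{{{A}S}S}S⇒{{{[]}S}S}S⇒{{{[]}{S}S}S}S⇒{{{[]}{{}}S}S}S⇒{{{[]}{{}}{S}S}S}S⇒{{{[]}{{}}{{}}S}S}S⇒{{{[]}{{}}{{}}{}}S}S⇒{{{[]}{{}}{{}}{}}{}}S⇒{{{[]}{{}}{{}}{}}{}}{}

S ⇒ {S}S   [S → { S } S]
{S}S ⇒ {{S}S}S   [S → { S } S]
{{S}S}S ⇒ {{{S}S}S}S   [S → { S } S]
{{{S}S}S}S ⇒ {{{A}S}S}S   [S → A]
{{{A}S}S}S ⇒ {{{[]}S}S}S   [A → [ ]]
{{{[]}S}S}S ⇒ {{{[]}{S}S}S}S   [S → { S } S]
{{{[]}{S}S}S}S ⇒ {{{[]}{{}}S}S}S   [S → { }]
{{{[]}{{}}S}S}S ⇒ {{{[]}{{}}{S}S}S}S   [S → { S } S]
{{{[]}{{}}{S}S}S}S ⇒ {{{[]}{{}}{{}}S}S}S   [S → { }]
{{{[]}{{}}{{}}S}S}S ⇒ {{{[]}{{}}{{}}{}}S}S   [S → { }]
{{{[]}{{}}{{}}{}}S}S ⇒ {{{[]}{{}}{{}}{}}{}}S   [S → { }]
{{{[]}{{}}{{}}{}}{}}S ⇒ {{{[]}{{}}{{}}{}}{}}{}   [S → { }]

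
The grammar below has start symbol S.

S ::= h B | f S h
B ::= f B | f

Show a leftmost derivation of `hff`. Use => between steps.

S => hB => hfB => hff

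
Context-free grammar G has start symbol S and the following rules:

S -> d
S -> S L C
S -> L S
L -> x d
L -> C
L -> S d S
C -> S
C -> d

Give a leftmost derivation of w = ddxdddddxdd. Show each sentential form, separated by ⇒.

S ⇒ SLC   [S -> S L C]
SLC ⇒ SLCLC   [S -> S L C]
SLCLC ⇒ dLCLC   [S -> d]
dLCLC ⇒ dSdSCLC   [L -> S d S]
dSdSCLC ⇒ dSLCdSCLC   [S -> S L C]
dSLCdSCLC ⇒ ddLCdSCLC   [S -> d]
ddLCdSCLC ⇒ ddxdCdSCLC   [L -> x d]
ddxdCdSCLC ⇒ ddxdddSCLC   [C -> d]
ddxdddSCLC ⇒ ddxddddCLC   [S -> d]
ddxddddCLC ⇒ ddxdddddLC   [C -> d]
ddxdddddLC ⇒ ddxdddddxdC   [L -> x d]
ddxdddddxdC ⇒ ddxdddddxdd   [C -> d]

S ⇒ SLC ⇒ SLCLC ⇒ dLCLC ⇒ dSdSCLC ⇒ dSLCdSCLC ⇒ ddLCdSCLC ⇒ ddxdCdSCLC ⇒ ddxdddSCLC ⇒ ddxddddCLC ⇒ ddxdddddLC ⇒ ddxdddddxdC ⇒ ddxdddddxdd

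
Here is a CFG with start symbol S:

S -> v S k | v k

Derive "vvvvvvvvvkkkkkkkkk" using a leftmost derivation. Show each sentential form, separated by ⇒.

S⇒vSk⇒vvSkk⇒vvvSkkk⇒vvvvSkkkk⇒vvvvvSkkkkk⇒vvvvvvSkkkkkk⇒vvvvvvvSkkkkkkk⇒vvvvvvvvSkkkkkkkk⇒vvvvvvvvvkkkkkkkkk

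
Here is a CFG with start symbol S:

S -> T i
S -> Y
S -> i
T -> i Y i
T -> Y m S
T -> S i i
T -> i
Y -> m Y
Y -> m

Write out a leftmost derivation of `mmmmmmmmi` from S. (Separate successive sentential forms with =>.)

S => Ti => YmSi => mYmSi => mmYmSi => mmmYmSi => mmmmmSi => mmmmmYi => mmmmmmYi => mmmmmmmYi => mmmmmmmmi

S => Ti   [S -> T i]
Ti => YmSi   [T -> Y m S]
YmSi => mYmSi   [Y -> m Y]
mYmSi => mmYmSi   [Y -> m Y]
mmYmSi => mmmYmSi   [Y -> m Y]
mmmYmSi => mmmmmSi   [Y -> m]
mmmmmSi => mmmmmYi   [S -> Y]
mmmmmYi => mmmmmmYi   [Y -> m Y]
mmmmmmYi => mmmmmmmYi   [Y -> m Y]
mmmmmmmYi => mmmmmmmmi   [Y -> m]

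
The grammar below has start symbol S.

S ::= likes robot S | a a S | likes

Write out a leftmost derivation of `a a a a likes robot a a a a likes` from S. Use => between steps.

S => a a S   [S ::= a a S]
a a S => a a a a S   [S ::= a a S]
a a a a S => a a a a likes robot S   [S ::= likes robot S]
a a a a likes robot S => a a a a likes robot a a S   [S ::= a a S]
a a a a likes robot a a S => a a a a likes robot a a a a S   [S ::= a a S]
a a a a likes robot a a a a S => a a a a likes robot a a a a likes   [S ::= likes]

S => a a S => a a a a S => a a a a likes robot S => a a a a likes robot a a S => a a a a likes robot a a a a S => a a a a likes robot a a a a likes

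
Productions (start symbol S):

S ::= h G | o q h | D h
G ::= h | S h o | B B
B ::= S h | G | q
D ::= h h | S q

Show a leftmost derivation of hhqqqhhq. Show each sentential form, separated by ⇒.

S⇒hG⇒hBB⇒hShB⇒hDhhB⇒hSqhhB⇒hhGqhhB⇒hhBBqhhB⇒hhqBqhhB⇒hhqqqhhB⇒hhqqqhhq

S ⇒ hG   [S ::= h G]
hG ⇒ hBB   [G ::= B B]
hBB ⇒ hShB   [B ::= S h]
hShB ⇒ hDhhB   [S ::= D h]
hDhhB ⇒ hSqhhB   [D ::= S q]
hSqhhB ⇒ hhGqhhB   [S ::= h G]
hhGqhhB ⇒ hhBBqhhB   [G ::= B B]
hhBBqhhB ⇒ hhqBqhhB   [B ::= q]
hhqBqhhB ⇒ hhqqqhhB   [B ::= q]
hhqqqhhB ⇒ hhqqqhhq   [B ::= q]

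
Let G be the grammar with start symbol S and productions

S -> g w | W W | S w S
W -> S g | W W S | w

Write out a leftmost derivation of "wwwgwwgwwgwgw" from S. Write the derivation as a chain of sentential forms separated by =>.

S => WW => SgW => SwSgW => SwSwSgW => SwSwSwSgW => WWwSwSwSgW => wWwSwSwSgW => wwwSwSwSgW => wwwgwwSwSgW => wwwgwwgwwSgW => wwwgwwgwwgwgW => wwwgwwgwwgwgw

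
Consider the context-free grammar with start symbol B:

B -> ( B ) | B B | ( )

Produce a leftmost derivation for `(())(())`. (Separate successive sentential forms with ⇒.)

B ⇒ BB ⇒ (B)B ⇒ (())B ⇒ (())(B) ⇒ (())(())

B ⇒ BB   [B -> B B]
BB ⇒ (B)B   [B -> ( B )]
(B)B ⇒ (())B   [B -> ( )]
(())B ⇒ (())(B)   [B -> ( B )]
(())(B) ⇒ (())(())   [B -> ( )]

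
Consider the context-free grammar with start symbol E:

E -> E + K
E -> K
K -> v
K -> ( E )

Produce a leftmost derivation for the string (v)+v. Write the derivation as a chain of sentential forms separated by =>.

E=>E+K=>K+K=>(E)+K=>(K)+K=>(v)+K=>(v)+v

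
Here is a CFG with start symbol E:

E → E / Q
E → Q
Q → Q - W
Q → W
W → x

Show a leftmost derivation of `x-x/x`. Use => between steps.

E => E/Q => Q/Q => Q-W/Q => W-W/Q => x-W/Q => x-x/Q => x-x/W => x-x/x

E => E/Q   [E → E / Q]
E/Q => Q/Q   [E → Q]
Q/Q => Q-W/Q   [Q → Q - W]
Q-W/Q => W-W/Q   [Q → W]
W-W/Q => x-W/Q   [W → x]
x-W/Q => x-x/Q   [W → x]
x-x/Q => x-x/W   [Q → W]
x-x/W => x-x/x   [W → x]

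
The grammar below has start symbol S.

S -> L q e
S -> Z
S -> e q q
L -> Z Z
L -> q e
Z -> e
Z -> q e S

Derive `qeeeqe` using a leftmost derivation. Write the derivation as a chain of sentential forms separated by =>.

S => Z   [S -> Z]
Z => qeS   [Z -> q e S]
qeS => qeLqe   [S -> L q e]
qeLqe => qeZZqe   [L -> Z Z]
qeZZqe => qeeZqe   [Z -> e]
qeeZqe => qeeeqe   [Z -> e]

S => Z => qeS => qeLqe => qeZZqe => qeeZqe => qeeeqe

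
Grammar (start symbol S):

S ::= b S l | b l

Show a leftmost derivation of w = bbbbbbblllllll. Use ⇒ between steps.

S⇒bSl⇒bbSll⇒bbbSlll⇒bbbbSllll⇒bbbbbSlllll⇒bbbbbbSllllll⇒bbbbbbblllllll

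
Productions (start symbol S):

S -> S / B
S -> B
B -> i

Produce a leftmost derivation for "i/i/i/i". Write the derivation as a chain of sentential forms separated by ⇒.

S ⇒ S/B   [S -> S / B]
S/B ⇒ S/B/B   [S -> S / B]
S/B/B ⇒ S/B/B/B   [S -> S / B]
S/B/B/B ⇒ B/B/B/B   [S -> B]
B/B/B/B ⇒ i/B/B/B   [B -> i]
i/B/B/B ⇒ i/i/B/B   [B -> i]
i/i/B/B ⇒ i/i/i/B   [B -> i]
i/i/i/B ⇒ i/i/i/i   [B -> i]

S⇒S/B⇒S/B/B⇒S/B/B/B⇒B/B/B/B⇒i/B/B/B⇒i/i/B/B⇒i/i/i/B⇒i/i/i/i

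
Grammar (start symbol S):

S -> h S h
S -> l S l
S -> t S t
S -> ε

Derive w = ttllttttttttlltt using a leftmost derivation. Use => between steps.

S=>tSt=>ttStt=>ttlSltt=>ttllSlltt=>ttlltStlltt=>ttllttSttlltt=>ttlltttStttlltt=>ttllttttSttttlltt=>ttllttttttttlltt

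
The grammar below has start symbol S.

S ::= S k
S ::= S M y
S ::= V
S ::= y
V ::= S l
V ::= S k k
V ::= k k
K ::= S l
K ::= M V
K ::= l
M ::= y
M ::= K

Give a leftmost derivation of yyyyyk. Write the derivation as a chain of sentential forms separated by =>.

S => Sk   [S ::= S k]
Sk => SMyk   [S ::= S M y]
SMyk => SMyMyk   [S ::= S M y]
SMyMyk => yMyMyk   [S ::= y]
yMyMyk => yyyMyk   [M ::= y]
yyyMyk => yyyyyk   [M ::= y]

S=>Sk=>SMyk=>SMyMyk=>yMyMyk=>yyyMyk=>yyyyyk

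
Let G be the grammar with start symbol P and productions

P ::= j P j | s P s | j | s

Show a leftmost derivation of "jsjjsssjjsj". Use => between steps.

P=>jPj=>jsPsj=>jsjPjsj=>jsjjPjjsj=>jsjjsPsjjsj=>jsjjsssjjsj

P => jPj   [P ::= j P j]
jPj => jsPsj   [P ::= s P s]
jsPsj => jsjPjsj   [P ::= j P j]
jsjPjsj => jsjjPjjsj   [P ::= j P j]
jsjjPjjsj => jsjjsPsjjsj   [P ::= s P s]
jsjjsPsjjsj => jsjjsssjjsj   [P ::= s]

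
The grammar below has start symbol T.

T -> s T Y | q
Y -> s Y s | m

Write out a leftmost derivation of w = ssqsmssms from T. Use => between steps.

T => sTY => ssTYY => ssqYY => ssqsYsY => ssqsmsY => ssqsmssYs => ssqsmssms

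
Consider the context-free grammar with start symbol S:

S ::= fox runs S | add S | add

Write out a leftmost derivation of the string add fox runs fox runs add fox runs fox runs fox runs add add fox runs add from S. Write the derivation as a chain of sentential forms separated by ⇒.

S ⇒ add S   [S ::= add S]
add S ⇒ add fox runs S   [S ::= fox runs S]
add fox runs S ⇒ add fox runs fox runs S   [S ::= fox runs S]
add fox runs fox runs S ⇒ add fox runs fox runs add S   [S ::= add S]
add fox runs fox runs add S ⇒ add fox runs fox runs add fox runs S   [S ::= fox runs S]
add fox runs fox runs add fox runs S ⇒ add fox runs fox runs add fox runs fox runs S   [S ::= fox runs S]
add fox runs fox runs add fox runs fox runs S ⇒ add fox runs fox runs add fox runs fox runs fox runs S   [S ::= fox runs S]
add fox runs fox runs add fox runs fox runs fox runs S ⇒ add fox runs fox runs add fox runs fox runs fox runs add S   [S ::= add S]
add fox runs fox runs add fox runs fox runs fox runs add S ⇒ add fox runs fox runs add fox runs fox runs fox runs add add S   [S ::= add S]
add fox runs fox runs add fox runs fox runs fox runs add add S ⇒ add fox runs fox runs add fox runs fox runs fox runs add add fox runs S   [S ::= fox runs S]
add fox runs fox runs add fox runs fox runs fox runs add add fox runs S ⇒ add fox runs fox runs add fox runs fox runs fox runs add add fox runs add   [S ::= add]

S ⇒ add S ⇒ add fox runs S ⇒ add fox runs fox runs S ⇒ add fox runs fox runs add S ⇒ add fox runs fox runs add fox runs S ⇒ add fox runs fox runs add fox runs fox runs S ⇒ add fox runs fox runs add fox runs fox runs fox runs S ⇒ add fox runs fox runs add fox runs fox runs fox runs add S ⇒ add fox runs fox runs add fox runs fox runs fox runs add add S ⇒ add fox runs fox runs add fox runs fox runs fox runs add add fox runs S ⇒ add fox runs fox runs add fox runs fox runs fox runs add add fox runs add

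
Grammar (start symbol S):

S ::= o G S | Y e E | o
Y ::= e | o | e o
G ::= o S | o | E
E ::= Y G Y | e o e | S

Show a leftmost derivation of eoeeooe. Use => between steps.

S => YeE   [S ::= Y e E]
YeE => eoeE   [Y ::= e o]
eoeE => eoeYGY   [E ::= Y G Y]
eoeYGY => eoeeoGY   [Y ::= e o]
eoeeoGY => eoeeooY   [G ::= o]
eoeeooY => eoeeooe   [Y ::= e]

S => YeE => eoeE => eoeYGY => eoeeoGY => eoeeooY => eoeeooe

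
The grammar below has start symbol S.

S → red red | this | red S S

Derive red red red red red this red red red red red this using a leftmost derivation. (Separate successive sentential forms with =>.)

S => red S S   [S → red S S]
red S S => red red red S   [S → red red]
red red red S => red red red red S S   [S → red S S]
red red red red S S => red red red red red S S S   [S → red S S]
red red red red red S S S => red red red red red this S S   [S → this]
red red red red red this S S => red red red red red this red S S S   [S → red S S]
red red red red red this red S S S => red red red red red this red red red S S   [S → red red]
red red red red red this red red red S S => red red red red red this red red red red red S   [S → red red]
red red red red red this red red red red red S => red red red red red this red red red red red this   [S → this]

S => red S S => red red red S => red red red red S S => red red red red red S S S => red red red red red this S S => red red red red red this red S S S => red red red red red this red red red S S => red red red red red this red red red red red S => red red red red red this red red red red red this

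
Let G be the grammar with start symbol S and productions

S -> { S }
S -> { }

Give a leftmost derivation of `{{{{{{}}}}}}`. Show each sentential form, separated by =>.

S=>{S}=>{{S}}=>{{{S}}}=>{{{{S}}}}=>{{{{{S}}}}}=>{{{{{{}}}}}}

S => {S}   [S -> { S }]
{S} => {{S}}   [S -> { S }]
{{S}} => {{{S}}}   [S -> { S }]
{{{S}}} => {{{{S}}}}   [S -> { S }]
{{{{S}}}} => {{{{{S}}}}}   [S -> { S }]
{{{{{S}}}}} => {{{{{{}}}}}}   [S -> { }]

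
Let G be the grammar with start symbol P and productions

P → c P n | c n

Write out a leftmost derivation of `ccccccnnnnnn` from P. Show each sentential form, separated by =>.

P=>cPn=>ccPnn=>cccPnnn=>ccccPnnnn=>cccccPnnnnn=>ccccccnnnnnn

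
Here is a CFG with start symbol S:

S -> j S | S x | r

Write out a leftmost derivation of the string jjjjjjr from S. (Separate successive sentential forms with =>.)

S => jS   [S -> j S]
jS => jjS   [S -> j S]
jjS => jjjS   [S -> j S]
jjjS => jjjjS   [S -> j S]
jjjjS => jjjjjS   [S -> j S]
jjjjjS => jjjjjjS   [S -> j S]
jjjjjjS => jjjjjjr   [S -> r]

S => jS => jjS => jjjS => jjjjS => jjjjjS => jjjjjjS => jjjjjjr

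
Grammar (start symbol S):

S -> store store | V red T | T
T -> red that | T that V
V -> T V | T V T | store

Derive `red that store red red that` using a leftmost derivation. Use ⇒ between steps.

S ⇒ V red T ⇒ T V red T ⇒ red that V red T ⇒ red that store red T ⇒ red that store red red that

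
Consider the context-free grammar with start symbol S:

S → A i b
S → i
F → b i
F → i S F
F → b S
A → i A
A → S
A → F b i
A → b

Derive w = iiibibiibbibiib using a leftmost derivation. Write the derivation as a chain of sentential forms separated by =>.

S=>Aib=>iAib=>iiAib=>iiFbiib=>iiiSFbiib=>iiiAibFbiib=>iiiFbiibFbiib=>iiibibiibFbiib=>iiibibiibbibiib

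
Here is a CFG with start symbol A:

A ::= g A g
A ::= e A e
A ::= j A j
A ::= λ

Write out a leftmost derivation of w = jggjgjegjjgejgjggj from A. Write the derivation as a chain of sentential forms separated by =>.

A => jAj => jgAgj => jggAggj => jggjAjggj => jggjgAgjggj => jggjgjAjgjggj => jggjgjeAejgjggj => jggjgjegAgejgjggj => jggjgjegjAjgejgjggj => jggjgjegjjgejgjggj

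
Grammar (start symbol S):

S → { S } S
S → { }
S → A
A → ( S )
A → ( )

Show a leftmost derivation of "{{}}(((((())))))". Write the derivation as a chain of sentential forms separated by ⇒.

S⇒{S}S⇒{{}}S⇒{{}}A⇒{{}}(S)⇒{{}}(A)⇒{{}}((S))⇒{{}}((A))⇒{{}}(((S)))⇒{{}}(((A)))⇒{{}}((((S))))⇒{{}}((((A))))⇒{{}}(((((S)))))⇒{{}}(((((A)))))⇒{{}}(((((())))))

S ⇒ {S}S   [S → { S } S]
{S}S ⇒ {{}}S   [S → { }]
{{}}S ⇒ {{}}A   [S → A]
{{}}A ⇒ {{}}(S)   [A → ( S )]
{{}}(S) ⇒ {{}}(A)   [S → A]
{{}}(A) ⇒ {{}}((S))   [A → ( S )]
{{}}((S)) ⇒ {{}}((A))   [S → A]
{{}}((A)) ⇒ {{}}(((S)))   [A → ( S )]
{{}}(((S))) ⇒ {{}}(((A)))   [S → A]
{{}}(((A))) ⇒ {{}}((((S))))   [A → ( S )]
{{}}((((S)))) ⇒ {{}}((((A))))   [S → A]
{{}}((((A)))) ⇒ {{}}(((((S)))))   [A → ( S )]
{{}}(((((S))))) ⇒ {{}}(((((A)))))   [S → A]
{{}}(((((A))))) ⇒ {{}}(((((())))))   [A → ( )]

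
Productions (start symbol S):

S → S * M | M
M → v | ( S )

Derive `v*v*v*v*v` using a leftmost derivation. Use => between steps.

S => S*M => S*M*M => S*M*M*M => S*M*M*M*M => M*M*M*M*M => v*M*M*M*M => v*v*M*M*M => v*v*v*M*M => v*v*v*v*M => v*v*v*v*v

S => S*M   [S → S * M]
S*M => S*M*M   [S → S * M]
S*M*M => S*M*M*M   [S → S * M]
S*M*M*M => S*M*M*M*M   [S → S * M]
S*M*M*M*M => M*M*M*M*M   [S → M]
M*M*M*M*M => v*M*M*M*M   [M → v]
v*M*M*M*M => v*v*M*M*M   [M → v]
v*v*M*M*M => v*v*v*M*M   [M → v]
v*v*v*M*M => v*v*v*v*M   [M → v]
v*v*v*v*M => v*v*v*v*v   [M → v]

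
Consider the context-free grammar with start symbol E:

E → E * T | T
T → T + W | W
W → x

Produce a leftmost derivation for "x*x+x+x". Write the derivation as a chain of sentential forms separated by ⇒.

E⇒E*T⇒T*T⇒W*T⇒x*T⇒x*T+W⇒x*T+W+W⇒x*W+W+W⇒x*x+W+W⇒x*x+x+W⇒x*x+x+x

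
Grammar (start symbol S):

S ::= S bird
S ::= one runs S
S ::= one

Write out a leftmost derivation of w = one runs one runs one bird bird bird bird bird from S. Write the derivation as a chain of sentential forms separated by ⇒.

S ⇒ S bird ⇒ one runs S bird ⇒ one runs S bird bird ⇒ one runs S bird bird bird ⇒ one runs S bird bird bird bird ⇒ one runs one runs S bird bird bird bird ⇒ one runs one runs S bird bird bird bird bird ⇒ one runs one runs one bird bird bird bird bird

S ⇒ S bird   [S ::= S bird]
S bird ⇒ one runs S bird   [S ::= one runs S]
one runs S bird ⇒ one runs S bird bird   [S ::= S bird]
one runs S bird bird ⇒ one runs S bird bird bird   [S ::= S bird]
one runs S bird bird bird ⇒ one runs S bird bird bird bird   [S ::= S bird]
one runs S bird bird bird bird ⇒ one runs one runs S bird bird bird bird   [S ::= one runs S]
one runs one runs S bird bird bird bird ⇒ one runs one runs S bird bird bird bird bird   [S ::= S bird]
one runs one runs S bird bird bird bird bird ⇒ one runs one runs one bird bird bird bird bird   [S ::= one]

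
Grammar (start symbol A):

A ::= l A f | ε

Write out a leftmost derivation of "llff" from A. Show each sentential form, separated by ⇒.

A ⇒ lAf   [A ::= l A f]
lAf ⇒ llAff   [A ::= l A f]
llAff ⇒ llff   [A ::= ε]

A⇒lAf⇒llAff⇒llff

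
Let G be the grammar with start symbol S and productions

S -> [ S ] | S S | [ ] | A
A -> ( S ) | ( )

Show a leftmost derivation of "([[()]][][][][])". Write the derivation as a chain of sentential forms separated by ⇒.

S ⇒ A ⇒ (S) ⇒ (SS) ⇒ (SSS) ⇒ (SSSS) ⇒ (SSSSS) ⇒ ([S]SSSS) ⇒ ([[S]]SSSS) ⇒ ([[A]]SSSS) ⇒ ([[()]]SSSS) ⇒ ([[()]][]SSS) ⇒ ([[()]][][]SS) ⇒ ([[()]][][][]S) ⇒ ([[()]][][][][])

S ⇒ A   [S -> A]
A ⇒ (S)   [A -> ( S )]
(S) ⇒ (SS)   [S -> S S]
(SS) ⇒ (SSS)   [S -> S S]
(SSS) ⇒ (SSSS)   [S -> S S]
(SSSS) ⇒ (SSSSS)   [S -> S S]
(SSSSS) ⇒ ([S]SSSS)   [S -> [ S ]]
([S]SSSS) ⇒ ([[S]]SSSS)   [S -> [ S ]]
([[S]]SSSS) ⇒ ([[A]]SSSS)   [S -> A]
([[A]]SSSS) ⇒ ([[()]]SSSS)   [A -> ( )]
([[()]]SSSS) ⇒ ([[()]][]SSS)   [S -> [ ]]
([[()]][]SSS) ⇒ ([[()]][][]SS)   [S -> [ ]]
([[()]][][]SS) ⇒ ([[()]][][][]S)   [S -> [ ]]
([[()]][][][]S) ⇒ ([[()]][][][][])   [S -> [ ]]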